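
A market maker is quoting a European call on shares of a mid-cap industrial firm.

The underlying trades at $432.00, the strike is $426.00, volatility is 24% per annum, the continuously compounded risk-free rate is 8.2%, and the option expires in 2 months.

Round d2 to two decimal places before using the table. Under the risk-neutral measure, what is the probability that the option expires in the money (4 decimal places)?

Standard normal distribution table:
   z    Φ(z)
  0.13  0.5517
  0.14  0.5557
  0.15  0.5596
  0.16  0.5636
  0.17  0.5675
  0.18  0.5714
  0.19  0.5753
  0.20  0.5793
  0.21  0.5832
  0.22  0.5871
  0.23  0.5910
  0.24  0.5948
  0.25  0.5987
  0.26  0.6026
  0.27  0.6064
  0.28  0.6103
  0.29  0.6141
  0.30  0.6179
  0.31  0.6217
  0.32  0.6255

T = 0.1667;  σ√T = 0.0980
d₁ = [ln(432/426) + (0.082 + ½·0.24²)·0.1667] / (σ√T) = (0.0140 + 0.0185) / 0.0980 = 0.3312 ⇒ 0.33
d₂ = 0.3312 − 0.0980 = 0.2332 ⇒ 0.23
Pr(exercise) under Q = N(d₂) = 0.5910

0.5910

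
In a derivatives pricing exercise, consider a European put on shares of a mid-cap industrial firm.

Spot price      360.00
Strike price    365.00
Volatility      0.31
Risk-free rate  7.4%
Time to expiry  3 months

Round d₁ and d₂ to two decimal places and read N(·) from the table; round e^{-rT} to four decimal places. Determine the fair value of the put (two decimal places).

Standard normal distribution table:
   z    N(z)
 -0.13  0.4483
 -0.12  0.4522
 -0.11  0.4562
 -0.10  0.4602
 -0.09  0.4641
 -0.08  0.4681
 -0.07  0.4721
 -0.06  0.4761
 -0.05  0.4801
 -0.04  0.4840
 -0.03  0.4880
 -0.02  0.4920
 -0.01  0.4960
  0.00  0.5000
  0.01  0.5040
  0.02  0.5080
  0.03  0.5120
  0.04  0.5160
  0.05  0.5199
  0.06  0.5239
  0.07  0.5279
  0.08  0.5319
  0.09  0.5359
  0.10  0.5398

22.06

σ√T = 0.31·√0.25 = 0.1550
d₁ = [ln(360/365) + (0.074 + 0.31²/2)·0.25] / 0.1550 = [-0.0138 + 0.0305] / 0.1550 = 0.1079 ⇒ 0.11
d₂ = d₁ − σ√T = 0.1079 − 0.1550 = -0.0471 ⇒ -0.05
exp(−rT) = exp(−0.074·0.25) = 0.9817
P = 365·0.9817·N(0.05) − 360·N(-0.11) = 365·0.9817·0.5199 − 360·0.4562 = 186.2908 − 164.2320 = 22.0588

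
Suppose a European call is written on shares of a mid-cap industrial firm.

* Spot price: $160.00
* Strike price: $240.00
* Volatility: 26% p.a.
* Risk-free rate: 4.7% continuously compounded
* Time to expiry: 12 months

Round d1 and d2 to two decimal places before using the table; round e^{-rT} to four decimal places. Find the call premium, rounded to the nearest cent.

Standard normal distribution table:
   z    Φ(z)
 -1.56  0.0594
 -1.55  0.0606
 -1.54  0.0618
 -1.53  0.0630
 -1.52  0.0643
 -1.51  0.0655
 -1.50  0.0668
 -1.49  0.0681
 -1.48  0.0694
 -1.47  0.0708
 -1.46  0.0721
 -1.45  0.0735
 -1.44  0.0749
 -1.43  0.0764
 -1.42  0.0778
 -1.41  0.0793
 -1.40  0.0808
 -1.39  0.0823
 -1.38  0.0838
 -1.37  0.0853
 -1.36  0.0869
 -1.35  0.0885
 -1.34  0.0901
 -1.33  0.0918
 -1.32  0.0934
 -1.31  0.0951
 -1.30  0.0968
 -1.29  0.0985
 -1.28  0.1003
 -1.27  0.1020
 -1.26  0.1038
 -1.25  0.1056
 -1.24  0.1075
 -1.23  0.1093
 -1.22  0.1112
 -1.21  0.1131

$1.90

σ√T = 0.26·√1 = 0.2600
d₁ = [ln(160/240) + (0.047 + ½·0.26²)·1] / (σ√T) = (-0.4055 + 0.0808) / 0.2600 = -1.2487 which rounds to -1.25
d₂ = -1.2487 − 0.2600 = -1.5087 which rounds to -1.51
e^(−rT) = e^(−0.047·1) = 0.9541
N(d₁) = N(-1.25) = 0.1056;  N(d₂) = N(-1.51) = 0.0655
C = 160·0.1056 − 240·0.9541·0.0655 = 16.8960 − 14.9985 = 1.8975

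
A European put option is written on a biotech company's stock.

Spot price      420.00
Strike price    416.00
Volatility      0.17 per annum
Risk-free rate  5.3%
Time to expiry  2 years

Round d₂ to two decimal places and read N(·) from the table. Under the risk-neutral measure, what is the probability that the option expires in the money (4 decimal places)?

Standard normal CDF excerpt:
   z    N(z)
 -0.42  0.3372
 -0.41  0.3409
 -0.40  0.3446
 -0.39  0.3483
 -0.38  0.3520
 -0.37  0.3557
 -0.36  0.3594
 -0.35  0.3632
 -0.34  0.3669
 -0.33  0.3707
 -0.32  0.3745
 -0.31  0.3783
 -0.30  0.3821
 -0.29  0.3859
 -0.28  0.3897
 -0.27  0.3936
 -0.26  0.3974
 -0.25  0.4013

0.3594

σ√T = 0.17 × 1.4142 = 0.2404
ln(S/K) + (r + σ²/2)T = ln(420/416) + (0.053 + 0.17²/2)·2 = 0.0096 + 0.1349 = 0.1445
d₁ = 0.1445 / 0.2404 = 0.6009 ≈ 0.60
d₂ = d₁ − σ√T = 0.6009 − 0.2404 = 0.3605 ≈ 0.36
Risk-neutral Pr[S_T < K] = N(−d₂) = N(-0.36) = 0.3594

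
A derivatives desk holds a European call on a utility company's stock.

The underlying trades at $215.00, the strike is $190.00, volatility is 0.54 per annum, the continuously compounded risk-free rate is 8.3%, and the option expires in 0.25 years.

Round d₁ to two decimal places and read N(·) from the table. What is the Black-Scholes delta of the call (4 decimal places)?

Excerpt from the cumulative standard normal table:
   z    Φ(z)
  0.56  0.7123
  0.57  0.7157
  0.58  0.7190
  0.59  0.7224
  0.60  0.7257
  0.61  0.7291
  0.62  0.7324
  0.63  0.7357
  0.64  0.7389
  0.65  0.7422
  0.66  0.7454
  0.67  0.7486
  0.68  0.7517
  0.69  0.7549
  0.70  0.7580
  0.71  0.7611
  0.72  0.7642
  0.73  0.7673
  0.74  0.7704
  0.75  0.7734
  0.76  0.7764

σ√T = 0.54 × 0.5000 = 0.2700
ln(S/K) + (r + σ²/2)T = ln(215/190) + (0.083 + 0.54²/2)·0.25 = 0.1236 + 0.0572 = 0.1808
d₁ = 0.1808 / 0.2700 = 0.6697 → 0.67
N(d₁) = N(0.67) = 0.7486
Δ_call = N(d₁) = 0.7486

0.7486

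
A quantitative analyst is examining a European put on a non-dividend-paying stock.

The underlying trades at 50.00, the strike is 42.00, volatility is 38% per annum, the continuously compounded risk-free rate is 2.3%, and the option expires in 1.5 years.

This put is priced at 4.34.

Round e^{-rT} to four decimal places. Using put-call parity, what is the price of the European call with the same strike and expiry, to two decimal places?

exp(−rT) = exp(−0.023·1.5) = 0.9661
Put-call parity: C − P = S − K·e^(−rT) = 50 − 42·0.9661 = 50 − 40.5762 = 9.4238
C = P + (C − P) = 4.34 + (9.4238) = 13.7638

13.76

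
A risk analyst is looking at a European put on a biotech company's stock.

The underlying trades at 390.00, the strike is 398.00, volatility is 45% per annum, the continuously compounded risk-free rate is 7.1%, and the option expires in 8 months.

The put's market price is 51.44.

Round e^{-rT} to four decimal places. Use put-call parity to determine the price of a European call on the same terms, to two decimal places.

61.83

e^(−rT) = e^(−0.071·0.6667) = 0.9538
Put-call parity: C − P = S − K·e^(−rT) = 390 − 398·0.9538 = 390 − 379.6124 = 10.3876
C = P + (C − P) = 51.44 + (10.3876) = 61.8276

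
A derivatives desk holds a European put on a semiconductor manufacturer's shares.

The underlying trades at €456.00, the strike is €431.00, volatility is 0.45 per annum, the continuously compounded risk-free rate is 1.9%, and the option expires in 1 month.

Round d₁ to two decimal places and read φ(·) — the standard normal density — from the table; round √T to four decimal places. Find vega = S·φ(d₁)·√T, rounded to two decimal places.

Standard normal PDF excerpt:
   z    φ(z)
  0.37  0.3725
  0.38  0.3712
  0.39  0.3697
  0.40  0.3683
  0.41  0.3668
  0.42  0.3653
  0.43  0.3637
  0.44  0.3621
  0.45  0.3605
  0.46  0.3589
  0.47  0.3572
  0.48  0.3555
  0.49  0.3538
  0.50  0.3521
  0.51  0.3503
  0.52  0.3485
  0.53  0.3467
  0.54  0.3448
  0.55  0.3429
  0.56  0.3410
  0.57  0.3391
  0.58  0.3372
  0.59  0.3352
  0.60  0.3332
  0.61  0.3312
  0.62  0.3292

T = 0.08333;  σ√T = 0.1299
d₁ = [ln(456/431) + (0.019 + 0.45²/2)·0.08333] / 0.1299 = [0.0564 + 0.0100] / 0.1299 = 0.5112 which rounds to 0.51
√T = √0.08333 = 0.2887
φ(d₁) = φ(0.51) = 0.3503
vega = S·φ(d₁)·√T = 456·0.3503·0.2887 = 46.1160

46.12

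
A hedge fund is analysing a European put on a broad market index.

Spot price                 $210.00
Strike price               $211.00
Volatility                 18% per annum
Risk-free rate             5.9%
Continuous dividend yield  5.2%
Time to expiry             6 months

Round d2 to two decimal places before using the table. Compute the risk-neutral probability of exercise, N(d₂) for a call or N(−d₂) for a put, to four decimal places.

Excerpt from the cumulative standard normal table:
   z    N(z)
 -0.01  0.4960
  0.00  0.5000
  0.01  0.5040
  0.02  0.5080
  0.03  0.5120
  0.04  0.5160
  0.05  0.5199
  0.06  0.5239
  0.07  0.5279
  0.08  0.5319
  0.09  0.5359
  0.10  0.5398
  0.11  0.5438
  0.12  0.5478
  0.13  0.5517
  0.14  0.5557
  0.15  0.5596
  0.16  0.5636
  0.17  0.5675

0.5279

T = 0.5;  σ√T = 0.1273
d₁ = [ln(210/211) + (0.059 − 0.052 + ½·0.18²)·0.5] / (σ√T) = (-0.0048 + 0.0116) / 0.1273 = 0.0538 which rounds to 0.05
d₂ = 0.0538 − 0.1273 = -0.0735 which rounds to -0.07
Pr(exercise) under Q = N(−d₂) = N(0.07) = 0.5279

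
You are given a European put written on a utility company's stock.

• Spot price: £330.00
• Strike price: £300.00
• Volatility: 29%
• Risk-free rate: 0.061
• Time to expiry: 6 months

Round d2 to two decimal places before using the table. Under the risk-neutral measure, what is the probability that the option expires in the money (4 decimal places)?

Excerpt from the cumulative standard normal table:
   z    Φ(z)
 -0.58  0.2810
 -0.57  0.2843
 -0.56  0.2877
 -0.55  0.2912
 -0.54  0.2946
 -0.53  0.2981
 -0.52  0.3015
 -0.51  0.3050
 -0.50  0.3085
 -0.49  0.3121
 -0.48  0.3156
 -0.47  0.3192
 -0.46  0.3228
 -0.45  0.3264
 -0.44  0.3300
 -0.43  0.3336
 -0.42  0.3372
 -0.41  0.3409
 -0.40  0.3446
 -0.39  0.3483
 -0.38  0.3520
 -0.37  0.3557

0.3050

T = 0.5;  σ√T = 0.2051
ln(S/K) + (r + σ²/2)T = ln(330/300) + (0.061 + 0.29²/2)·0.5 = 0.0953 + 0.0515 = 0.1468
d₁ = 0.1468 / 0.2051 = 0.7161 ⇒ 0.72
d₂ = d₁ − σ√T = 0.7161 − 0.2051 = 0.5110 ⇒ 0.51
Risk-neutral Pr[S_T < K] = N(−d₂) = N(-0.51) = 0.3050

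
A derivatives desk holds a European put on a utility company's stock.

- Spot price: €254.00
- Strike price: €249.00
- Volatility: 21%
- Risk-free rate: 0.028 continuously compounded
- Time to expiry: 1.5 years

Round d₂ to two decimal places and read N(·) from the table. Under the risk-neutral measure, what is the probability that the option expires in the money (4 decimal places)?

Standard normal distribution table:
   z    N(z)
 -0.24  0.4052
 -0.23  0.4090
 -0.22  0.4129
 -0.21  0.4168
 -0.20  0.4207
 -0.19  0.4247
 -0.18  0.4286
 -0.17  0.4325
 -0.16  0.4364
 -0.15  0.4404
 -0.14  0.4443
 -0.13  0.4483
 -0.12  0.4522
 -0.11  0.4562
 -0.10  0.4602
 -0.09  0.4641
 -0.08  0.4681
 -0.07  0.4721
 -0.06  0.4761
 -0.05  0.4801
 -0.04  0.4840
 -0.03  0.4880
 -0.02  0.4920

σ√T = 0.21·√1.5 = 0.2572
ln(S/K) + (r + σ²/2)T = ln(254/249) + (0.028 + 0.21²/2)·1.5 = 0.0199 + 0.0751 = 0.0950
d₁ = 0.0950 / 0.2572 = 0.3692 ⇒ 0.37
d₂ = d₁ − σ√T = 0.3692 − 0.2572 = 0.1120 ⇒ 0.11
Risk-neutral Pr[S_T < K] = N(−d₂) = N(-0.11) = 0.4562

0.4562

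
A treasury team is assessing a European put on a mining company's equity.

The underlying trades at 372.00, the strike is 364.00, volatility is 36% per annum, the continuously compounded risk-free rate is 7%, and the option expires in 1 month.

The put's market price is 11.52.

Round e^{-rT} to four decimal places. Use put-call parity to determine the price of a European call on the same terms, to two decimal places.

exp(−rT) = exp(−0.07·0.08333) = 0.9942
Put-call parity: C − P = S − K·e^(−rT) = 372 − 364·0.9942 = 372 − 361.8888 = 10.1112
C = P + (C − P) = 11.52 + (10.1112) = 21.6312

21.63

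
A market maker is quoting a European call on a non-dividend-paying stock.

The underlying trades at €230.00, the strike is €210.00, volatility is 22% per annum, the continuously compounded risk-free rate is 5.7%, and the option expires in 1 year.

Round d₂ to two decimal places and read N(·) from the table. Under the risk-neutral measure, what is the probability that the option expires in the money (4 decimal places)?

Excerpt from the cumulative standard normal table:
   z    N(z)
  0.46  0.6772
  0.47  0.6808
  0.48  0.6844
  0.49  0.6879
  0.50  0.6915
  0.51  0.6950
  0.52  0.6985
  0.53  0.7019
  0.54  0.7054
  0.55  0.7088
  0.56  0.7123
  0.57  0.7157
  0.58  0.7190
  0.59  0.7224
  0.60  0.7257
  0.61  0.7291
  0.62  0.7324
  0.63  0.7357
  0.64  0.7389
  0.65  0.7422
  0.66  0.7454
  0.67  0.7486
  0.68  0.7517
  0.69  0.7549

T = 1;  σ√T = 0.2200
d₁ = [ln(230/210) + (0.057 + 0.22²/2)·1] / 0.2200 = [0.0910 + 0.0812] / 0.2200 = 0.7826 ⇒ 0.78
d₂ = d₁ − σ√T = 0.7826 − 0.2200 = 0.5626 ⇒ 0.56
Pr(exercise) under Q = N(d₂) = 0.7123

0.7123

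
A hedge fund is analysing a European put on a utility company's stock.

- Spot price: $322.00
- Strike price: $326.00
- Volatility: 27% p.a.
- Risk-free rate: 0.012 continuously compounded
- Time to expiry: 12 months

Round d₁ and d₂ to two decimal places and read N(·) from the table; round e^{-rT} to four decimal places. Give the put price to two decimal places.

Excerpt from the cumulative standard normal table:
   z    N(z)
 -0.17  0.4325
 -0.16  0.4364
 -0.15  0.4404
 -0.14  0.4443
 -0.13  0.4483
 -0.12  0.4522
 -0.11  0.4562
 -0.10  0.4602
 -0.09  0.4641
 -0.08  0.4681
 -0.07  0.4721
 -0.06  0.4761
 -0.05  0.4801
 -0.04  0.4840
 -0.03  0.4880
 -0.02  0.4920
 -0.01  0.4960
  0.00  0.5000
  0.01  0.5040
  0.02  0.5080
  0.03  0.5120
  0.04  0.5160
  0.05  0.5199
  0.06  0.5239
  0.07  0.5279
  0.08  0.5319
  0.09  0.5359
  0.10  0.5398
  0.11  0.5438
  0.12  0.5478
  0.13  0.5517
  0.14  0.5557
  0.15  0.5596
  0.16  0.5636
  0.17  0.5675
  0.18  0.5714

T = 1;  σ√T = 0.2700
d₁ = [ln(322/326) + (0.012 + 0.27²/2)·1] / 0.2700 = [-0.0123 + 0.0485] / 0.2700 = 0.1337 which rounds to 0.13
d₂ = d₁ − σ√T = 0.1337 − 0.2700 = -0.1363 which rounds to -0.14
e^(−rT) = e^(−0.012·1) = 0.9881
P = 326·0.9881·N(0.14) − 322·N(-0.13) = 326·0.9881·0.5557 − 322·0.4483 = 179.0024 − 144.3526 = 34.6498

$34.65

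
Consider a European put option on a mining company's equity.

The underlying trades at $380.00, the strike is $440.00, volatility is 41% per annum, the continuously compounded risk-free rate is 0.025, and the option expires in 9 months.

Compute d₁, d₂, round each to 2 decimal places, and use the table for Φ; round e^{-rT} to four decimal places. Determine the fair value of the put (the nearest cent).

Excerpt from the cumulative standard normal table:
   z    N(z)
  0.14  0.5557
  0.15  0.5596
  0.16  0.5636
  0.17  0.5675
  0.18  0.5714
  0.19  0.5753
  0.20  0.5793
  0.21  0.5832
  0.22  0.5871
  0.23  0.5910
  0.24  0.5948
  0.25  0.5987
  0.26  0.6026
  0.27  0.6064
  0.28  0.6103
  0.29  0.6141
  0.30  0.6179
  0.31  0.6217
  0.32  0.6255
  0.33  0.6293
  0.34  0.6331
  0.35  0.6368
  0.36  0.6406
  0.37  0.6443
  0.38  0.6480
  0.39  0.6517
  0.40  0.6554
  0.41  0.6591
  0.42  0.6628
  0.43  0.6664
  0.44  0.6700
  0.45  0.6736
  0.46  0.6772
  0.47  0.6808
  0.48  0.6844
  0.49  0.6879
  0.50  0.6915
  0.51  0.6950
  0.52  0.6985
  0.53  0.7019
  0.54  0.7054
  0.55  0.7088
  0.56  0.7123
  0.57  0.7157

σ√T = 0.41 × 0.8660 = 0.3551
d₁ = [ln(380/440) + (0.025 + 0.41²/2)·0.75] / 0.3551 = [-0.1466 + 0.0818] / 0.3551 = -0.1825 which rounds to -0.18
d₂ = d₁ − σ√T = -0.1825 − 0.3551 = -0.5376 which rounds to -0.54
exp(−rT) = exp(−0.025·0.75) = 0.9814
N(−d₂) = N(0.54) = 0.7054;  N(−d₁) = N(0.18) = 0.5714
P = 440·0.9814·0.7054 − 380·0.5714 = 304.6030 − 217.1320 = 87.4710

$87.47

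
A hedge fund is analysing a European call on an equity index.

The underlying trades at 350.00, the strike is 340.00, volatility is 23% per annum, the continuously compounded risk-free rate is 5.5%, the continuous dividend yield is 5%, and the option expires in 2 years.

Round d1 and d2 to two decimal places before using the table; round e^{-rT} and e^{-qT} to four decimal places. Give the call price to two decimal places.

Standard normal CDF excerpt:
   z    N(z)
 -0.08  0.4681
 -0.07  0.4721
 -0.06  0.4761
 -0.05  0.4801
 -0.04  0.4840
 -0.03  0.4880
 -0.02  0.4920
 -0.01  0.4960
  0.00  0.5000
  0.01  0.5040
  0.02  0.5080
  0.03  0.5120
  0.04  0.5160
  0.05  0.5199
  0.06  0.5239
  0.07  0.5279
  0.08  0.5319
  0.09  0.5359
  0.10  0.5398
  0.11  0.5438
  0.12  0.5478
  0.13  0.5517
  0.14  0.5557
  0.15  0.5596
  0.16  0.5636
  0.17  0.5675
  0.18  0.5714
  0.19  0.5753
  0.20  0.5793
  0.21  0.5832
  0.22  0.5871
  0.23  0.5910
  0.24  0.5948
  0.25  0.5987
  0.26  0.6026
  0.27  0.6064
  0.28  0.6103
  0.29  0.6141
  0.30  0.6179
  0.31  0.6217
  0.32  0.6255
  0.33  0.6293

45.86

σ√T = 0.23 × 1.4142 = 0.3253
d₁ = [ln(350/340) + (0.055 − 0.05 + 0.23²/2)·2] / 0.3253 = [0.0290 + 0.0629] / 0.3253 = 0.2825 → 0.28
d₂ = d₁ − σ√T = 0.2825 − 0.3253 = -0.0428 → -0.04
exp(−qT) = exp(−0.05·2) = 0.9048;  exp(−rT) = exp(−0.055·2) = 0.8958
C = 350·0.9048·N(0.28) − 340·0.8958·N(-0.04) = 350·0.9048·0.6103 − 340·0.8958·0.4840 = 193.2698 − 147.4128 = 45.8570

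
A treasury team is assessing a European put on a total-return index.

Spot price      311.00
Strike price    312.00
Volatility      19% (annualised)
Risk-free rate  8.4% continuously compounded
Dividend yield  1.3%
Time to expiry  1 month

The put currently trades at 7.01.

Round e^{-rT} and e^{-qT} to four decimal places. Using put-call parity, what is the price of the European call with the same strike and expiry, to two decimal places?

7.85

exp(−qT) = exp(−0.013·0.08333) = 0.9989;  exp(−rT) = exp(−0.084·0.08333) = 0.9930
Put-call parity: C − P = S·e^(−qT) − K·e^(−rT) = 311·0.9989 − 312·0.9930 = 310.6579 − 309.8160 = 0.8419
C = P + (C − P) = 7.01 + (0.8419) = 7.8519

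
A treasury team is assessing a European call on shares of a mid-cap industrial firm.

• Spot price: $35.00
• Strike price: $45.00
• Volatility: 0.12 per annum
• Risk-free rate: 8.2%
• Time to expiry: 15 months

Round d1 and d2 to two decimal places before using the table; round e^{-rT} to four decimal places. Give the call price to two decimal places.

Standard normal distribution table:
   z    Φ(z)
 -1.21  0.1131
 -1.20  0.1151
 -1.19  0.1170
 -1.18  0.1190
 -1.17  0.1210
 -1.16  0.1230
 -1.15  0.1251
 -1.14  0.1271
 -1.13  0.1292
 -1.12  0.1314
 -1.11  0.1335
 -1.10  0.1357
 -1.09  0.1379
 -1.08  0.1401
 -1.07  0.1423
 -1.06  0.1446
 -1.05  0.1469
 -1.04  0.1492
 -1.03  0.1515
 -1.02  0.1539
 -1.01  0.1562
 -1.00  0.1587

$0.39

T = 1.25;  σ√T = 0.1342
d₁ = [ln(35/45) + (0.082 + 0.12²/2)·1.25] / 0.1342 = [-0.2513 + 0.1115] / 0.1342 = -1.0421 ⇒ -1.04
d₂ = d₁ − σ√T = -1.0421 − 0.1342 = -1.1763 ⇒ -1.18
e^(−rT) = e^(−0.082·1.25) = 0.9026
C = 35·N(-1.04) − 45·0.9026·N(-1.18) = 35·0.1492 − 45·0.9026·0.1190 = 5.2220 − 4.8334 = 0.3886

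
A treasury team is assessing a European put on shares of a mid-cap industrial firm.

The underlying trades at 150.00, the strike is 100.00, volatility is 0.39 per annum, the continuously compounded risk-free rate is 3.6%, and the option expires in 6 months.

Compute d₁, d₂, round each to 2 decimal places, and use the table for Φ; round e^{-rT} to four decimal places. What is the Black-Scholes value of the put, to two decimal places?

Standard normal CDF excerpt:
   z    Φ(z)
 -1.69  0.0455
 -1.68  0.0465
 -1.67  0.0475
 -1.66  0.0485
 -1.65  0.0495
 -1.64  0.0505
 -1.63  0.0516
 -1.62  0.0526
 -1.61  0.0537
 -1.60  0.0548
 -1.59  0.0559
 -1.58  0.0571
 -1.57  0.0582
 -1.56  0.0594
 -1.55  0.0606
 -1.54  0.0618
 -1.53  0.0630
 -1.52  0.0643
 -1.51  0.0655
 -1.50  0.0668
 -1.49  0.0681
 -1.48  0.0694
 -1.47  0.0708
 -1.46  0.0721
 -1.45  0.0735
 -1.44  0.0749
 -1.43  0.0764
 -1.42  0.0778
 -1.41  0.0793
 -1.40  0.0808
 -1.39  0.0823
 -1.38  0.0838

0.81

σ√T = 0.39·√0.5 = 0.2758
ln(S/K) + (r + σ²/2)T = ln(150/100) + (0.036 + 0.39²/2)·0.5 = 0.4055 + 0.0560 = 0.4615
d₁ = 0.4615 / 0.2758 = 1.6735 ≈ 1.67
d₂ = d₁ − σ√T = 1.6735 − 0.2758 = 1.3977 ≈ 1.40
e^(−rT) = e^(−0.036·0.5) = 0.9822
N(−d₂) = N(-1.40) = 0.0808;  N(−d₁) = N(-1.67) = 0.0475
P = 100·0.9822·0.0808 − 150·0.0475 = 7.9362 − 7.1250 = 0.8112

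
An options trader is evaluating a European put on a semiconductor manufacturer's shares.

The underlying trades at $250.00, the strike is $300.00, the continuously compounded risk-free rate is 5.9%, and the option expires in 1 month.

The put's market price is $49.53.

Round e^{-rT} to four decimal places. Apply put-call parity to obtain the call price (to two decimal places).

$1.00

exp(−rT) = exp(−0.059·0.08333) = 0.9951
Put-call parity: C − P = S − K·e^(−rT) = 250 − 300·0.9951 = 250 − 298.5300 = -48.5300
C = P + (C − P) = 49.53 + (-48.5300) = 1.0000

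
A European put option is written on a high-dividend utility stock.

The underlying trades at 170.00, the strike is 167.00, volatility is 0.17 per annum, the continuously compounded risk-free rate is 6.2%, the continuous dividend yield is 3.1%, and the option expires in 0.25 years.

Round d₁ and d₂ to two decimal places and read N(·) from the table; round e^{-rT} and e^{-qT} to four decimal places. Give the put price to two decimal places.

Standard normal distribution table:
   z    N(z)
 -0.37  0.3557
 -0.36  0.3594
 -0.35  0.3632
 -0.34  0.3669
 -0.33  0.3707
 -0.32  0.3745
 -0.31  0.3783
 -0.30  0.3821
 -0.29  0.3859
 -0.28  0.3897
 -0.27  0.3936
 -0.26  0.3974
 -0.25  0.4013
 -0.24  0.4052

T = 0.25;  σ√T = 0.0850
ln(S/K) + (r − q + σ²/2)T = ln(170/167) + (0.062 − 0.031 + 0.17²/2)·0.25 = 0.0178 + 0.0114 = 0.0292
d₁ = 0.0292 / 0.0850 = 0.3431 ≈ 0.34
d₂ = d₁ − σ√T = 0.3431 − 0.0850 = 0.2581 ≈ 0.26
exp(−qT) = exp(−0.031·0.25) = 0.9923;  exp(−rT) = exp(−0.062·0.25) = 0.9846
P = 167·0.9846·N(-0.26) − 170·0.9923·N(-0.34) = 167·0.9846·0.3974 − 170·0.9923·0.3669 = 65.3438 − 61.8927 = 3.4510

3.45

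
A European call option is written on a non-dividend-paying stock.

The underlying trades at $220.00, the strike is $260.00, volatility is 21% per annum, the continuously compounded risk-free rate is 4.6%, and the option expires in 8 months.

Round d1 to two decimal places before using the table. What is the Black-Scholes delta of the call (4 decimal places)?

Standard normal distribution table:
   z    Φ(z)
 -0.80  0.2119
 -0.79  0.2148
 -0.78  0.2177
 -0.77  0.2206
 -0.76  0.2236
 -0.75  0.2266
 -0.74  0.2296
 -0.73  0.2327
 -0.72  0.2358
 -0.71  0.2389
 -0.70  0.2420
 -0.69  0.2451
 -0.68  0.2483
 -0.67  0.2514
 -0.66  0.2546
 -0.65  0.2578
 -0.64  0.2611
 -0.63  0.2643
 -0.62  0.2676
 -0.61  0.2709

T = 0.6667;  σ√T = 0.1715
d₁ = [ln(220/260) + (0.046 + 0.21²/2)·0.6667] / 0.1715 = [-0.1671 + 0.0454] / 0.1715 = -0.7097 → -0.71
N(d₁) = N(-0.71) = 0.2389
Δ_call = N(d₁) = 0.2389

0.2389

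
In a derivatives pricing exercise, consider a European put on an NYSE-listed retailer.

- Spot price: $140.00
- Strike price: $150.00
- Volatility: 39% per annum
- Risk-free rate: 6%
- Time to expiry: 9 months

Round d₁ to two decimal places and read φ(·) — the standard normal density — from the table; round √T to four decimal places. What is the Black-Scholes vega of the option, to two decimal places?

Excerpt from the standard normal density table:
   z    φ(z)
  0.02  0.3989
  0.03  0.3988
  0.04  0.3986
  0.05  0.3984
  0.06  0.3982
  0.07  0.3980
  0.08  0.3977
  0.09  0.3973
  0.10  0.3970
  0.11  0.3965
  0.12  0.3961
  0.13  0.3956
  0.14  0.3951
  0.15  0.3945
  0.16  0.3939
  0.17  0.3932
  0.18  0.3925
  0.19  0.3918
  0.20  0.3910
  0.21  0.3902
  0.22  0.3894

σ√T = 0.39·√0.75 = 0.3377
d₁ = [ln(140/150) + (0.06 + 0.39²/2)·0.75] / 0.3377 = [-0.0690 + 0.1020] / 0.3377 = 0.0978 ⇒ 0.10
√T = √0.75 = 0.8660
φ(d₁) = φ(0.10) = 0.3970
vega = S·φ(d₁)·√T = 140·0.3970·0.8660 = 48.1323

48.13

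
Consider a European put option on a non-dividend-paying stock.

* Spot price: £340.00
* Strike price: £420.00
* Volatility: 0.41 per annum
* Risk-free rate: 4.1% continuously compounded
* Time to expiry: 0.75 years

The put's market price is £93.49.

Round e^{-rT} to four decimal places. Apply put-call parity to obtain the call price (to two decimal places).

£26.22

e^(−rT) = e^(−0.041·0.75) = 0.9697
Put-call parity: C − P = S − K·e^(−rT) = 340 − 420·0.9697 = 340 − 407.2740 = -67.2740
C = P + (C − P) = 93.49 + (-67.2740) = 26.2160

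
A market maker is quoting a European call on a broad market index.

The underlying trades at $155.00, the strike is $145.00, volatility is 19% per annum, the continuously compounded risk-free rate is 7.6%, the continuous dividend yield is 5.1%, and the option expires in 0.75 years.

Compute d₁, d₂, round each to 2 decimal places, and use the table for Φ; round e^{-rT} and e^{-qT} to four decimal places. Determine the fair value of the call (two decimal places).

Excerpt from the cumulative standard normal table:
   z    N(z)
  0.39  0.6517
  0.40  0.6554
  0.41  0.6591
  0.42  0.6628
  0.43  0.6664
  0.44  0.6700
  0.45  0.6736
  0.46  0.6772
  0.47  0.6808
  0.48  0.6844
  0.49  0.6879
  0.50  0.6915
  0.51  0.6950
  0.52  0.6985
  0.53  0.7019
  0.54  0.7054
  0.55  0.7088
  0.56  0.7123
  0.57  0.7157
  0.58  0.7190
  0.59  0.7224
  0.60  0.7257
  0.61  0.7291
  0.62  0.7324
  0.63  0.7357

T = 0.75;  σ√T = 0.1645
ln(S/K) + (r − q + σ²/2)T = ln(155/145) + (0.076 − 0.051 + 0.19²/2)·0.75 = 0.0667 + 0.0323 = 0.0990
d₁ = 0.0990 / 0.1645 = 0.6015 → 0.60
d₂ = d₁ − σ√T = 0.6015 − 0.1645 = 0.4370 → 0.44
e^(−qT) = e^(−0.051·0.75) = 0.9625;  e^(−rT) = e^(−0.076·0.75) = 0.9446
N(d₁) = N(0.60) = 0.7257;  N(d₂) = N(0.44) = 0.6700
C = 155·0.9625·0.7257 − 145·0.9446·0.6700 = 108.2654 − 91.7679 = 16.4975

$16.50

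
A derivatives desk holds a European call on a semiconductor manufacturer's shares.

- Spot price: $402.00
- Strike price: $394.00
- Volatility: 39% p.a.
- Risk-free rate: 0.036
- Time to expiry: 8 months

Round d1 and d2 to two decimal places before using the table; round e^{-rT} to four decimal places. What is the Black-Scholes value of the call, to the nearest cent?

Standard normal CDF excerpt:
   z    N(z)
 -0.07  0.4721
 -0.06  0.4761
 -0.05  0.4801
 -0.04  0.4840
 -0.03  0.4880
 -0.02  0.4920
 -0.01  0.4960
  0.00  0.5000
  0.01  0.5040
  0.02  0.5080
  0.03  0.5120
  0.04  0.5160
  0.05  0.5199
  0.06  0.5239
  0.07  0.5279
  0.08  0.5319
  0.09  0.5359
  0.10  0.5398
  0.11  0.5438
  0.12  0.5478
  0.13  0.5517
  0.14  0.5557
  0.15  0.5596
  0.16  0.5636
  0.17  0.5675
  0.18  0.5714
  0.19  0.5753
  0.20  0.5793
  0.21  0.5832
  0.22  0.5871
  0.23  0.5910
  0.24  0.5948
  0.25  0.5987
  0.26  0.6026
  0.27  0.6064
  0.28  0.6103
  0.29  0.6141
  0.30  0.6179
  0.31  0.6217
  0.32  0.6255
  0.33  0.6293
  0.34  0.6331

σ√T = 0.39·√0.6667 = 0.3184
d₁ = [ln(402/394) + (0.036 + ½·0.39²)·0.6667] / (σ√T) = (0.0201 + 0.0747) / 0.3184 = 0.2977 ⇒ 0.30
d₂ = 0.2977 − 0.3184 = -0.0207 ⇒ -0.02
e^(−rT) = e^(−0.036·0.6667) = 0.9763
N(d₁) = N(0.30) = 0.6179;  N(d₂) = N(-0.02) = 0.4920
C = 402·0.6179 − 394·0.9763·0.4920 = 248.3958 − 189.2538 = 59.1420

$59.14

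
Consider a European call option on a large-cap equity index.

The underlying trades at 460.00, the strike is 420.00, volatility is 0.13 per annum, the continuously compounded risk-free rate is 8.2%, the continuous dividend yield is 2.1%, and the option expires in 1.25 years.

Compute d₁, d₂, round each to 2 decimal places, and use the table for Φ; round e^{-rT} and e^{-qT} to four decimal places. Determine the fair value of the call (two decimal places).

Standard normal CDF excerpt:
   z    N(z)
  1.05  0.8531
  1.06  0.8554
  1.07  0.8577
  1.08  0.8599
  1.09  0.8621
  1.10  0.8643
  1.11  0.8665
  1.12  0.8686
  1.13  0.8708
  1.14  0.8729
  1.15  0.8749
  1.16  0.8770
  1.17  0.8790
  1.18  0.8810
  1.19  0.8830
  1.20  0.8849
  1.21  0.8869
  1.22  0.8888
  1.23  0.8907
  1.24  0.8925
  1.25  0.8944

72.28

T = 1.25;  σ√T = 0.1453
ln(S/K) + (r − q + σ²/2)T = ln(460/420) + (0.082 − 0.021 + 0.13²/2)·1.25 = 0.0910 + 0.0868 = 0.1778
d₁ = 0.1778 / 0.1453 = 1.2232 ≈ 1.22
d₂ = d₁ − σ√T = 1.2232 − 0.1453 = 1.0778 ≈ 1.08
e^(−qT) = e^(−0.021·1.25) = 0.9741;  e^(−rT) = e^(−0.082·1.25) = 0.9026
C = 460·0.9741·N(1.22) − 420·0.9026·N(1.08) = 460·0.9741·0.8888 − 420·0.9026·0.8599 = 398.2588 − 325.9812 = 72.2776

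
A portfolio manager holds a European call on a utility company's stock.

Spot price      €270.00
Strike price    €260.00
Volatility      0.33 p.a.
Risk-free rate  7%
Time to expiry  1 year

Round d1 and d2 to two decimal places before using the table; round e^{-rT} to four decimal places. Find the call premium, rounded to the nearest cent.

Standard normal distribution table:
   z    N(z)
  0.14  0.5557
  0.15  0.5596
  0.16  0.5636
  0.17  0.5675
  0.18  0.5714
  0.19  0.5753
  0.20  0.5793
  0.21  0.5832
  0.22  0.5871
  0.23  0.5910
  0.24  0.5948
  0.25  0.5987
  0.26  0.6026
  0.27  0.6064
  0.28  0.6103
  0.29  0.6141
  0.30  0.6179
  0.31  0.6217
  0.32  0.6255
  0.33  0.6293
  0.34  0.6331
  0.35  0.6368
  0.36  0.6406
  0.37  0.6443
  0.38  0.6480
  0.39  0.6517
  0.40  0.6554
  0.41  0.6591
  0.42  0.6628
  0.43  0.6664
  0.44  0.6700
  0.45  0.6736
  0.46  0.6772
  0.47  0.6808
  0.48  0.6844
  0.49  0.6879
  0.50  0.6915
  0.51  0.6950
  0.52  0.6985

σ√T = 0.33 × 1.0000 = 0.3300
d₁ = [ln(270/260) + (0.07 + 0.33²/2)·1] / 0.3300 = [0.0377 + 0.1245] / 0.3300 = 0.4915 → 0.49
d₂ = d₁ − σ√T = 0.4915 − 0.3300 = 0.1615 → 0.16
e^(−rT) = e^(−0.07·1) = 0.9324
C = 270·N(0.49) − 260·0.9324·N(0.16) = 270·0.6879 − 260·0.9324·0.5636 = 185.7330 − 136.6302 = 49.1028

€49.10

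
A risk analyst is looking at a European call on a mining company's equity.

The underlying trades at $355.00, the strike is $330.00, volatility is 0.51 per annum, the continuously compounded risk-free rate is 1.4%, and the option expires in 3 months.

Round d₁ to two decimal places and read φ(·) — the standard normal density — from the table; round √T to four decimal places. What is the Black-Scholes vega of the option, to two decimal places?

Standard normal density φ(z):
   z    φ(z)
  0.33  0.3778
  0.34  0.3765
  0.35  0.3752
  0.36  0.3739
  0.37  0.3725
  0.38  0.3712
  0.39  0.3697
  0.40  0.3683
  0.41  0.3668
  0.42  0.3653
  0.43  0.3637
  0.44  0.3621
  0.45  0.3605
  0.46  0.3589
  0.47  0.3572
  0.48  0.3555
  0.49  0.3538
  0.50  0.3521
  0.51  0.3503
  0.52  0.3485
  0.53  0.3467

64.56

σ√T = 0.51 × 0.5000 = 0.2550
d₁ = [ln(355/330) + (0.014 + 0.51²/2)·0.25] / 0.2550 = [0.0730 + 0.0360] / 0.2550 = 0.4276 → 0.43
√T = √0.25 = 0.5000
φ(d₁) = φ(0.43) = 0.3637
vega = S·φ(d₁)·√T = 355·0.3637·0.5000 = 64.5568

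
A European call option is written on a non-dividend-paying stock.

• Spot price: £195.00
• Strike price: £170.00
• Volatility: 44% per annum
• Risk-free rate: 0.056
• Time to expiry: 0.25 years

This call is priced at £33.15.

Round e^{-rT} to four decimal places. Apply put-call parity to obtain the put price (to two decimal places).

exp(−rT) = exp(−0.056·0.25) = 0.9861
Put-call parity: C − P = S − K·e^(−rT) = 195 − 170·0.9861 = 195 − 167.6370 = 27.3630
P = C − (C − P) = 33.15 − (27.3630) = 5.7870

£5.79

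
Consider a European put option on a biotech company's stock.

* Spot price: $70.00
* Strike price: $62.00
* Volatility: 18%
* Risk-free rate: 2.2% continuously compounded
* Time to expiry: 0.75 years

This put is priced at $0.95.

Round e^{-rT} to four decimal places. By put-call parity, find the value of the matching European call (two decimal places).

$9.97

exp(−rT) = exp(−0.022·0.75) = 0.9836
Put-call parity: C − P = S − K·e^(−rT) = 70 − 62·0.9836 = 70 − 60.9832 = 9.0168
C = P + (C − P) = 0.95 + (9.0168) = 9.9668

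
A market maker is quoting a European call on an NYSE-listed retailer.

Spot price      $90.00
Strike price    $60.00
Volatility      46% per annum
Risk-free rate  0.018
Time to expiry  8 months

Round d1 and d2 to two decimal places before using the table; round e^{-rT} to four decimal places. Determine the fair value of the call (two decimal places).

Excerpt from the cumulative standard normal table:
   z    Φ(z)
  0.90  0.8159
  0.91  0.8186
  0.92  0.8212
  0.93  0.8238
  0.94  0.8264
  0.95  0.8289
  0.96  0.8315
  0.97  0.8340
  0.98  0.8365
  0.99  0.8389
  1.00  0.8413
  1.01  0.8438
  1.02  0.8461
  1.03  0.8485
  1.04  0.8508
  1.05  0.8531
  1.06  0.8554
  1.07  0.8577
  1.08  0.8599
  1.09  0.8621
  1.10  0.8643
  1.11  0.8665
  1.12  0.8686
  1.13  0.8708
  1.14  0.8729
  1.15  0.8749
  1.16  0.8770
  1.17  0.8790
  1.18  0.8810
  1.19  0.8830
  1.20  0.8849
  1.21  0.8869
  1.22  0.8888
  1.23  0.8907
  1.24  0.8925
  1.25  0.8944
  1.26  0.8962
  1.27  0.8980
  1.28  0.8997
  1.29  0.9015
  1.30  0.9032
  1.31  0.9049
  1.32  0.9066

σ√T = 0.46·√0.6667 = 0.3756
d₁ = [ln(90/60) + (0.018 + 0.46²/2)·0.6667] / 0.3756 = [0.4055 + 0.0825] / 0.3756 = 1.2993 → 1.30
d₂ = d₁ − σ√T = 1.2993 − 0.3756 = 0.9237 → 0.92
e^(−rT) = e^(−0.018·0.6667) = 0.9881
C = 90·N(1.30) − 60·0.9881·N(0.92) = 90·0.9032 − 60·0.9881·0.8212 = 81.2880 − 48.6857 = 32.6023

$32.60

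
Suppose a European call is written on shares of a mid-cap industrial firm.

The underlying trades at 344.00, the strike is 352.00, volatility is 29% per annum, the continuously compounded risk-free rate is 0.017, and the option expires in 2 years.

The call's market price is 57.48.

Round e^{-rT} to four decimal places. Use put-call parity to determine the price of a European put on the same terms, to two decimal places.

e^(−rT) = e^(−0.017·2) = 0.9666
Put-call parity: C − P = S − K·e^(−rT) = 344 − 352·0.9666 = 344 − 340.2432 = 3.7568
P = C − (C − P) = 57.48 − (3.7568) = 53.7232

53.72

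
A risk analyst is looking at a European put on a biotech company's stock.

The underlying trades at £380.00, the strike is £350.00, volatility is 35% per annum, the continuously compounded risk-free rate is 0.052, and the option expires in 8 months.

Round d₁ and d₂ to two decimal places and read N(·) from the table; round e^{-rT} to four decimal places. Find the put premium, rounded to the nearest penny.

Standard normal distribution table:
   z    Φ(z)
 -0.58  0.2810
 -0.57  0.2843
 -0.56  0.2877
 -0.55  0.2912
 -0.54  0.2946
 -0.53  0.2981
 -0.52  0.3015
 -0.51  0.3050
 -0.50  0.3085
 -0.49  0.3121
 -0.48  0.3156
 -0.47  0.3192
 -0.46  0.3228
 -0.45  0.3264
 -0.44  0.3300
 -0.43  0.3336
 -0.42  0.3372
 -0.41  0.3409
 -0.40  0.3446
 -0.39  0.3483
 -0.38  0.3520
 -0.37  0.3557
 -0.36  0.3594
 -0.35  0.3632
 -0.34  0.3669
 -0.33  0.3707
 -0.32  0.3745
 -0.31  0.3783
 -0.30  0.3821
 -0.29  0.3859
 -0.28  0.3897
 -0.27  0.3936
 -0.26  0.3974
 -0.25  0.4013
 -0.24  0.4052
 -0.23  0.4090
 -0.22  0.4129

σ√T = 0.35·√0.6667 = 0.2858
ln(S/K) + (r + σ²/2)T = ln(380/350) + (0.052 + 0.35²/2)·0.6667 = 0.0822 + 0.0755 = 0.1577
d₁ = 0.1577 / 0.2858 = 0.5520 ≈ 0.55
d₂ = d₁ − σ√T = 0.5520 − 0.2858 = 0.2662 ≈ 0.27
exp(−rT) = exp(−0.052·0.6667) = 0.9659
N(−d₂) = N(-0.27) = 0.3936;  N(−d₁) = N(-0.55) = 0.2912
P = 350·0.9659·0.3936 − 380·0.2912 = 133.0624 − 110.6560 = 22.4064

£22.41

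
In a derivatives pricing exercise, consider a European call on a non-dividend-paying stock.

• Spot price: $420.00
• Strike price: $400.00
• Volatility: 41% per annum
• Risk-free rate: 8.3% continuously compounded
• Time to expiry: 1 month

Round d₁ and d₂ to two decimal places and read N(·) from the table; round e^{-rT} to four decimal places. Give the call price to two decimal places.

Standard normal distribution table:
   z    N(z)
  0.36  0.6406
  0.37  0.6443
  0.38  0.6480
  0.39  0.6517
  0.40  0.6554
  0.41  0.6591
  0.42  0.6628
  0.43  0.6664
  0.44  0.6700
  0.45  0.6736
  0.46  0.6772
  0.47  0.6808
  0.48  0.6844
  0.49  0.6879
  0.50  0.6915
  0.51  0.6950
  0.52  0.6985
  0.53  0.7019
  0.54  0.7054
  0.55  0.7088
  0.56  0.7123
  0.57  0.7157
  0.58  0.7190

$32.98

σ√T = 0.41·√0.08333 = 0.1184
d₁ = [ln(420/400) + (0.083 + 0.41²/2)·0.08333] / 0.1184 = [0.0488 + 0.0139] / 0.1184 = 0.5298 → 0.53
d₂ = d₁ − σ√T = 0.5298 − 0.1184 = 0.4115 → 0.41
e^(−rT) = e^(−0.083·0.08333) = 0.9931
C = 420·N(0.53) − 400·0.9931·N(0.41) = 420·0.7019 − 400·0.9931·0.6591 = 294.7980 − 261.8209 = 32.9771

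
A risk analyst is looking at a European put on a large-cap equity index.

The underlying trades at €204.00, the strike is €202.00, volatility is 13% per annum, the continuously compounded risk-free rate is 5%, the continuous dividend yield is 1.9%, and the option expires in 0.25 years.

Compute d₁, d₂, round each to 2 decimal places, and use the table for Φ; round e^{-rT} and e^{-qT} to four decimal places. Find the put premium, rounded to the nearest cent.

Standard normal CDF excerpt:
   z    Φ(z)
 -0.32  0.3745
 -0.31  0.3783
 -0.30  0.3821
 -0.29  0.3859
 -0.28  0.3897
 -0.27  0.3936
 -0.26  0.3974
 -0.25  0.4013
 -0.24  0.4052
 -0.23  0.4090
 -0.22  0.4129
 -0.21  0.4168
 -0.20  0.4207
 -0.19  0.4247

€3.25

σ√T = 0.13·√0.25 = 0.0650
ln(S/K) + (r − q + σ²/2)T = ln(204/202) + (0.05 − 0.019 + 0.13²/2)·0.25 = 0.0099 + 0.0099 = 0.0197
d₁ = 0.0197 / 0.0650 = 0.3033 ≈ 0.30
d₂ = d₁ − σ√T = 0.3033 − 0.0650 = 0.2383 ≈ 0.24
exp(−qT) = exp(−0.019·0.25) = 0.9953;  exp(−rT) = exp(−0.05·0.25) = 0.9876
P = 202·0.9876·N(-0.24) − 204·0.9953·N(-0.30) = 202·0.9876·0.4052 − 204·0.9953·0.3821 = 80.8355 − 77.5820 = 3.2534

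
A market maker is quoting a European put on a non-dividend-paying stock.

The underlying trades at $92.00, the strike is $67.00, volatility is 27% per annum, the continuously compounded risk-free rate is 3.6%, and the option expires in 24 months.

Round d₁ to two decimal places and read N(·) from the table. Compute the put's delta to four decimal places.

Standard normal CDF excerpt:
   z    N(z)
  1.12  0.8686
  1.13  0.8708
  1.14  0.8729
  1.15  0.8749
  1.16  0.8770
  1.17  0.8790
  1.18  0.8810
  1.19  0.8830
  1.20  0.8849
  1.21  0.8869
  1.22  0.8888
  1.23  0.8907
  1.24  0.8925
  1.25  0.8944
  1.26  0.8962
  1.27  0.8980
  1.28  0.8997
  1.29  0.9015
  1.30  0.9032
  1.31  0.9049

T = 2;  σ√T = 0.3818
d₁ = [ln(92/67) + (0.036 + 0.27²/2)·2] / 0.3818 = [0.3171 + 0.1449] / 0.3818 = 1.2099 ⇒ 1.21
N(d₁) = N(1.21) = 0.8869
Δ_put = N(d₁) − 1 = 0.8869 − 1 = -0.1131

-0.1131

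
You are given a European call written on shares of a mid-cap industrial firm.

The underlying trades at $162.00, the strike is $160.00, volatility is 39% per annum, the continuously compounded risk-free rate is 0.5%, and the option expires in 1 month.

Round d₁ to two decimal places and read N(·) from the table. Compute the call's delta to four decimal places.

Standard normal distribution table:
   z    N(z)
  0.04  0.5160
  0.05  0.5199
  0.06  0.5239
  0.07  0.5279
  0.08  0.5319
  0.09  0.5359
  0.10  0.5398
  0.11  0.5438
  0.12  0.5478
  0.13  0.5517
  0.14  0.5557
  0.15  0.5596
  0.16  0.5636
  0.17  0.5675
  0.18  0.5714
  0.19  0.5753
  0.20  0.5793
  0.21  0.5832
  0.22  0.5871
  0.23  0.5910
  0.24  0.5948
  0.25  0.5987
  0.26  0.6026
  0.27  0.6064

σ√T = 0.39·√0.08333 = 0.1126
d₁ = [ln(162/160) + (0.005 + 0.39²/2)·0.08333] / 0.1126 = [0.0124 + 0.0068] / 0.1126 = 0.1703 → 0.17
N(d₁) = N(0.17) = 0.5675
Δ_call = N(d₁) = 0.5675

0.5675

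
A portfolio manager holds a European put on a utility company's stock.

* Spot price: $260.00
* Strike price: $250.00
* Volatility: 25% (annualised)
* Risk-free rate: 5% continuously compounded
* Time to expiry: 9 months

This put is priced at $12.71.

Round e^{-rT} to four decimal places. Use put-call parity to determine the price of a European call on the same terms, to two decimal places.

$31.91

exp(−rT) = exp(−0.05·0.75) = 0.9632
Put-call parity: C − P = S − K·e^(−rT) = 260 − 250·0.9632 = 260 − 240.8000 = 19.2000
C = P + (C − P) = 12.71 + (19.2000) = 31.9100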